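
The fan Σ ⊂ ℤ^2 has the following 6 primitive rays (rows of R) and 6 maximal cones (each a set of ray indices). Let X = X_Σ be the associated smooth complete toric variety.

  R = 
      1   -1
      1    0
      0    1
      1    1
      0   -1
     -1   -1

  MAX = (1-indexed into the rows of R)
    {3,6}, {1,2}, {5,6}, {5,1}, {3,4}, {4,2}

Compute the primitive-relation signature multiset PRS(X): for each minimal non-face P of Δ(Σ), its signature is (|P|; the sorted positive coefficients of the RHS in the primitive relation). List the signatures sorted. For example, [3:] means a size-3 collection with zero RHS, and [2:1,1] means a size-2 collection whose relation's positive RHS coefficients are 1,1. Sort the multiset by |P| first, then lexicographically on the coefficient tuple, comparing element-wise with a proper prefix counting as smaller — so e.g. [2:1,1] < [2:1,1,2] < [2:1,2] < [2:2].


|primitive collections| = 9. Relations:

  P = {3,5}:  v_{3} + v_{5} = 0  so sig = [2:]
  P = {4,6}:  v_{4} + v_{6} = 0  so sig = [2:]
  P = {1,3}:  v_{1} + v_{3} = v_{2}  so sig = [2:1]
  P = {2,3}:  v_{2} + v_{3} = v_{4}  so sig = [2:1]
  P = {2,5}:  v_{2} + v_{5} = v_{1}  so sig = [2:1]
  P = {2,6}:  v_{2} + v_{6} = v_{5}  so sig = [2:1]
  P = {4,5}:  v_{4} + v_{5} = v_{2}  so sig = [2:1]
  P = {1,4}:  v_{1} + v_{4} = 2·v_{2}  so sig = [2:2]
  P = {1,6}:  v_{1} + v_{6} = 2·v_{5}  so sig = [2:2]

Signatures (|P|; sorted positive RHS coefficients), sorted:
{ [2:] ×2,  [2:1] ×5,  [2:2] ×2 }


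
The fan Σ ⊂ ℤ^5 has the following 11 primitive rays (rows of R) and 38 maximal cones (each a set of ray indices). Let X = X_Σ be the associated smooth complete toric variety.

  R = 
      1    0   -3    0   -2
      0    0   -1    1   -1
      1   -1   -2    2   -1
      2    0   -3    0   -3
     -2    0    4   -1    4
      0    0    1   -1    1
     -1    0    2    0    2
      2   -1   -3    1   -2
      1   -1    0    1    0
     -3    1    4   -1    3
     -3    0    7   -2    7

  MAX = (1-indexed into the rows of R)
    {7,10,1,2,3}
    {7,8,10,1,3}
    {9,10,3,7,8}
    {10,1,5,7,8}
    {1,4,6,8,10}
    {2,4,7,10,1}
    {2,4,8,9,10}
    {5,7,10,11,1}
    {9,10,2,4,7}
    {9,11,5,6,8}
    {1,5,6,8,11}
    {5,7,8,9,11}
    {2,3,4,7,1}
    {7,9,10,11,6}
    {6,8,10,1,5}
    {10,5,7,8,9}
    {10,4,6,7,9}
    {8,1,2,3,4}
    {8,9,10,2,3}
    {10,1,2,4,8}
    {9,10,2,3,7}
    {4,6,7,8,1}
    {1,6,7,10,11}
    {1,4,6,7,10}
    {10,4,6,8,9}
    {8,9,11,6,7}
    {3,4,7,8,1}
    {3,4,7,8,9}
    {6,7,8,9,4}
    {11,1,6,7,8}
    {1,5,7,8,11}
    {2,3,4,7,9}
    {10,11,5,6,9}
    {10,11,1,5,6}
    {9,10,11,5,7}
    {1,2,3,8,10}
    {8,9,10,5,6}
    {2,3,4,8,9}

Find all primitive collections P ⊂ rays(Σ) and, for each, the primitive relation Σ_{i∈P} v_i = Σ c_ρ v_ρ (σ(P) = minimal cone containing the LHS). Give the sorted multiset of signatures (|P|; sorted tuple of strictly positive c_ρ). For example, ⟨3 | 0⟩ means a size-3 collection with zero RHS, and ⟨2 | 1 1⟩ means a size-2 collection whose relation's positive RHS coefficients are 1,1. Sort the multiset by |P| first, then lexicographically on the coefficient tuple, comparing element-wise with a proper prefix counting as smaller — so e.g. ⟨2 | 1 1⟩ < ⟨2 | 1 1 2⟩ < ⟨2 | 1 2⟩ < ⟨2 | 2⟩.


Minimal non-faces — 15 found among 11 rays, 38 max cones:

  P = {2,6}:  v_{2} + v_{6} = 0  →  sig = ⟨2 | 0⟩
  P = {1,9}:  v_{1} + v_{9} = v_{8}  →  sig = ⟨2 | 1⟩
  P = {4,5}:  v_{4} + v_{5} = v_{6}  →  sig = ⟨2 | 1⟩
  P = {2,11}:  v_{2} + v_{11} = v_{5} + v_{7}  →  sig = ⟨2 | 1 1⟩
  P = {3,6}:  v_{3} + v_{6} = v_{7} + v_{8}  →  sig = ⟨2 | 1 1⟩
  P = {2,5}:  v_{2} + v_{5} = v_{7} + v_{8} + v_{10}  →  sig = ⟨2 | 1 1 1⟩
  P = {3,11}:  v_{3} + v_{11} = v_{5} + 2·v_{7} + v_{8}  →  sig = ⟨2 | 1 1 2⟩
  P = {4,11}:  v_{4} + v_{11} = 2·v_{6} + v_{7}  →  sig = ⟨2 | 1 2⟩
  P = {3,5}:  v_{3} + v_{5} = 2·v_{7} + 2·v_{8} + v_{10}  →  sig = ⟨2 | 1 2 2⟩
  P = {2,7,8}:  v_{2} + v_{7} + v_{8} = v_{3}  →  sig = ⟨3 | 1⟩
  P = {3,4,10}:  v_{3} + v_{4} + v_{10} = v_{2}  →  sig = ⟨3 | 1⟩
  P = {5,6,7}:  v_{5} + v_{6} + v_{7} = v_{11}  →  sig = ⟨3 | 1⟩
  P = {8,10,11}:  v_{8} + v_{10} + v_{11} = 2·v_{5}  →  sig = ⟨3 | 2⟩
  P = {4,7,8,10}:  v_{4} + v_{7} + v_{8} + v_{10} = 0  →  sig = ⟨4 | 0⟩
  P = {6,7,8,10}:  v_{6} + v_{7} + v_{8} + v_{10} = v_{5}  →  sig = ⟨4 | 1⟩

Signatures (|P|; sorted positive RHS coefficients), sorted:
[⟨2 | 0⟩, ⟨2 | 1⟩, ⟨2 | 1⟩, ⟨2 | 1 1⟩, ⟨2 | 1 1⟩, ⟨2 | 1 1 1⟩, ⟨2 | 1 1 2⟩, ⟨2 | 1 2⟩, ⟨2 | 1 2 2⟩, ⟨3 | 1⟩, ⟨3 | 1⟩, ⟨3 | 1⟩, ⟨3 | 2⟩, ⟨4 | 0⟩, ⟨4 | 1⟩]


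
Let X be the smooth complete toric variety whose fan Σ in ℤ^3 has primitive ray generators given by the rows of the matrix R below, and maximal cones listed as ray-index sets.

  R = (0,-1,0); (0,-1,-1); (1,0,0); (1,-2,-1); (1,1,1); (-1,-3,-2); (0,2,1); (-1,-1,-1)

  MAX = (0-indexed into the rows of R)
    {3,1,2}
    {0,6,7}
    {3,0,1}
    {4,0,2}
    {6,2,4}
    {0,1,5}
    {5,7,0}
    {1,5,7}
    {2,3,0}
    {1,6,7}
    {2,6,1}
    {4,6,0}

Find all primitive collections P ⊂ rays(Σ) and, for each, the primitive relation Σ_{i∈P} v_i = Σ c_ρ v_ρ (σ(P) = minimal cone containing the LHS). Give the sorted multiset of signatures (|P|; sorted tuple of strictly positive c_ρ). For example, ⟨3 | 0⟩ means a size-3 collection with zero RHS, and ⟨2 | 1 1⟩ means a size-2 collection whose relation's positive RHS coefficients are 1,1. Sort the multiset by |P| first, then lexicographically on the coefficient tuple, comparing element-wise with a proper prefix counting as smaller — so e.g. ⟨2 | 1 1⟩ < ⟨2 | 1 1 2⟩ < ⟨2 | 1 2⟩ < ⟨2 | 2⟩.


14 minimal non-faces of Δ(Σ) (on 8 rays):

  {4,7}:  v_{4} + v_{7} = 0 ; sig = ⟨2 | 0⟩
  {1,4}:  v_{1} + v_{4} = v_{2} ; sig = ⟨2 | 1⟩
  {2,7}:  v_{2} + v_{7} = v_{1} ; sig = ⟨2 | 1⟩
  {3,6}:  v_{3} + v_{6} = v_{2} ; sig = ⟨2 | 1⟩
  {5,6}:  v_{5} + v_{6} = v_{7} ; sig = ⟨2 | 1⟩
  {4,5}:  v_{4} + v_{5} = v_{0} + v_{1} ; sig = ⟨2 | 1 1⟩
  {2,5}:  v_{2} + v_{5} = v_{0} + 2·v_{1} ; sig = ⟨2 | 1 2⟩
  {3,4}:  v_{3} + v_{4} = v_{0} + 2·v_{2} ; sig = ⟨2 | 1 2⟩
  {3,7}:  v_{3} + v_{7} = v_{0} + 2·v_{1} ; sig = ⟨2 | 1 2⟩
  {3,5}:  v_{3} + v_{5} = 2·v_{0} + 3·v_{1} ; sig = ⟨2 | 2 3⟩
  {0,1,6}:  v_{0} + v_{1} + v_{6} = 0 ; sig = ⟨3 | 0⟩
  {0,1,2}:  v_{0} + v_{1} + v_{2} = v_{3} ; sig = ⟨3 | 1⟩
  {0,1,7}:  v_{0} + v_{1} + v_{7} = v_{5} ; sig = ⟨3 | 1⟩
  {0,2,6}:  v_{0} + v_{2} + v_{6} = v_{4} ; sig = ⟨3 | 1⟩

Sorted signature multiset PRS(X):
    |P|=2: 10 collections, coeffs (), (1), (1), (1), (1), (1,1), (1,2), (1,2), (1,2), (2,3)
    |P|=3: 4 collections, coeffs (), (1), (1), (1)


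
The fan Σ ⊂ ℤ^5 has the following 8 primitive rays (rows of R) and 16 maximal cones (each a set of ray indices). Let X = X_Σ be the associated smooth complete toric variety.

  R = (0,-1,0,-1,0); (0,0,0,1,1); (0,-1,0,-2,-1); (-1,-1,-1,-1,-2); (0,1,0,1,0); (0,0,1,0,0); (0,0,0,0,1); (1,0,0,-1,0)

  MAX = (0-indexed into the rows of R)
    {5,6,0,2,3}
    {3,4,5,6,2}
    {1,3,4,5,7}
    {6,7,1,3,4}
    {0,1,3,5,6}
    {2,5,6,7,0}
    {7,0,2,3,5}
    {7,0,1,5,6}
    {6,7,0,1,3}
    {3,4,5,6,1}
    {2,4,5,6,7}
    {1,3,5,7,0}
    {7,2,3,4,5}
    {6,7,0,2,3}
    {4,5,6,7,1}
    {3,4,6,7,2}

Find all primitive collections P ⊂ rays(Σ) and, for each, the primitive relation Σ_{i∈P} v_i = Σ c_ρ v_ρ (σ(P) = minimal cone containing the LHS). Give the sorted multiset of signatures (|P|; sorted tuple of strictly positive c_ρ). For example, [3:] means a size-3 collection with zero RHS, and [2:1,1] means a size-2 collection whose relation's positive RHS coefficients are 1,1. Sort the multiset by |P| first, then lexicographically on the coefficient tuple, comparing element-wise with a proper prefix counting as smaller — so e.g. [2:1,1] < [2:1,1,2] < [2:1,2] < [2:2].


|primitive collections| = 3. Relations:

  P={0,4}:  v_{0} + v_{4} = 0  so sig = [2:]
  P={1,2}:  v_{1} + v_{2} = v_{0}  so sig = [2:1]
  P={3,5,6,7}:  v_{3} + v_{5} + v_{6} + v_{7} = v_{2}  so sig = [4:1]

so the primitive-relation signature multiset is
[[2:], [2:1], [4:1]]


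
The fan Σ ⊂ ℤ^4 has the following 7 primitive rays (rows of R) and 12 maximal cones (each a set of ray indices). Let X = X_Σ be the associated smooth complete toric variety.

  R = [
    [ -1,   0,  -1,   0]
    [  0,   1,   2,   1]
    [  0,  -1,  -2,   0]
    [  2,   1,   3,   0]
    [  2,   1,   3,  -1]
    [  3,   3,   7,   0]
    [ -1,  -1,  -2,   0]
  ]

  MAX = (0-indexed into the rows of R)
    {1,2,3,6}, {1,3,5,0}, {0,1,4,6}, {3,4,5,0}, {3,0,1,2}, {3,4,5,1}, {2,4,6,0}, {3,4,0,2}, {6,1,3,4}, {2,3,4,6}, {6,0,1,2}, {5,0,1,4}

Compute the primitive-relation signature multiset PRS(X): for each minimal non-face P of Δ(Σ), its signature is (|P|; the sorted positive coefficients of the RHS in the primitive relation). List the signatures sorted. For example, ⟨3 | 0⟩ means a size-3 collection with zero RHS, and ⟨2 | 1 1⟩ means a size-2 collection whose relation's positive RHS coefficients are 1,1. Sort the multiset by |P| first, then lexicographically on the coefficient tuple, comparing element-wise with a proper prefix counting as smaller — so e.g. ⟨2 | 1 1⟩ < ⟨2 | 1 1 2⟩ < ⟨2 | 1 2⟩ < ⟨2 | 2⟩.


Primitive collections (5):

  • {5,6}:  v_{5} + v_{6} = v_{1} + v_{4}  →  sig = ⟨2 | 1 1⟩
  • {2,5}:  v_{2} + v_{5} = v_{0} + 2·v_{3}  →  sig = ⟨2 | 1 2⟩
  • {0,3,6}:  v_{0} + v_{3} + v_{6} = 0  →  sig = ⟨3 | 0⟩
  • {1,2,4}:  v_{1} + v_{2} + v_{4} = v_{3}  →  sig = ⟨3 | 1⟩
  • {0,1,3,4}:  v_{0} + v_{1} + v_{3} + v_{4} = v_{5}  →  sig = ⟨4 | 1⟩

so the primitive-relation signature multiset is
[⟨2 | 1 1⟩, ⟨2 | 1 2⟩, ⟨3 | 0⟩, ⟨3 | 1⟩, ⟨4 | 1⟩]


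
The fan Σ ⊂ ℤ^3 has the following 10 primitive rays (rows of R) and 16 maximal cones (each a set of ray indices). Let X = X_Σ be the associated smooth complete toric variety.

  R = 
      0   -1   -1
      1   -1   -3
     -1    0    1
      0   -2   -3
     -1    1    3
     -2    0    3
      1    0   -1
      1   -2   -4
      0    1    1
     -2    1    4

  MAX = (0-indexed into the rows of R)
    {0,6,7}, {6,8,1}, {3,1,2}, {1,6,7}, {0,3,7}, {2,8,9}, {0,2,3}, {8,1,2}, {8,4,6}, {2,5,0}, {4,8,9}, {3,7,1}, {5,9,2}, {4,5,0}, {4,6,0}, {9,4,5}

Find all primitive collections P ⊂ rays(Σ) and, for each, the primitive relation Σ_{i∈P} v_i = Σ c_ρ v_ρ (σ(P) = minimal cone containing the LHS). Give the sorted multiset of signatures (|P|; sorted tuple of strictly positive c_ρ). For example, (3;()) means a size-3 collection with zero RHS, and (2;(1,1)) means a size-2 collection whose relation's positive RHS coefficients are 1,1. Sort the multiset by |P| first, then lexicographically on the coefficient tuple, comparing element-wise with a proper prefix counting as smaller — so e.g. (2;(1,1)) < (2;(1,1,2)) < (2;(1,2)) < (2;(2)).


Minimal non-faces — 21 found among 10 rays, 16 max cones:

  {0,8}:  v_{0} + v_{8} = 0  ⟹  sig = (2;())
  {1,4}:  v_{1} + v_{4} = 0  ⟹  sig = (2;())
  {2,6}:  v_{2} + v_{6} = 0  ⟹  sig = (2;())
  {0,1}:  v_{0} + v_{1} = v_{7}  ⟹  sig = (2;(1))
  {0,9}:  v_{0} + v_{9} = v_{5}  ⟹  sig = (2;(1))
  {1,9}:  v_{1} + v_{9} = v_{2}  ⟹  sig = (2;(1))
  {2,4}:  v_{2} + v_{4} = v_{9}  ⟹  sig = (2;(1))
  {2,7}:  v_{2} + v_{7} = v_{3}  ⟹  sig = (2;(1))
  {3,6}:  v_{3} + v_{6} = v_{7}  ⟹  sig = (2;(1))
  {4,7}:  v_{4} + v_{7} = v_{0}  ⟹  sig = (2;(1))
  {5,8}:  v_{5} + v_{8} = v_{9}  ⟹  sig = (2;(1))
  {6,9}:  v_{6} + v_{9} = v_{4}  ⟹  sig = (2;(1))
  {7,8}:  v_{7} + v_{8} = v_{1}  ⟹  sig = (2;(1))
  {1,5}:  v_{1} + v_{5} = v_{0} + v_{2}  ⟹  sig = (2;(1,1))
  {3,4}:  v_{3} + v_{4} = v_{0} + v_{2}  ⟹  sig = (2;(1,1))
  {3,8}:  v_{3} + v_{8} = v_{1} + v_{2}  ⟹  sig = (2;(1,1))
  {5,6}:  v_{5} + v_{6} = v_{0} + v_{4}  ⟹  sig = (2;(1,1))
  {7,9}:  v_{7} + v_{9} = v_{0} + v_{2}  ⟹  sig = (2;(1,1))
  {3,9}:  v_{3} + v_{9} = v_{0} + 2·v_{2}  ⟹  sig = (2;(1,2))
  {5,7}:  v_{5} + v_{7} = 2·v_{0} + v_{2}  ⟹  sig = (2;(1,2))
  {3,5}:  v_{3} + v_{5} = 2·v_{0} + 2·v_{2}  ⟹  sig = (2;(2,2))

Signatures (|P|; sorted positive RHS coefficients), sorted:
    (2;())
    (2;())
    (2;())
    (2;(1))
    (2;(1))
    (2;(1))
    (2;(1))
    (2;(1))
    (2;(1))
    (2;(1))
    (2;(1))
    (2;(1))
    (2;(1))
    (2;(1,1))
    (2;(1,1))
    (2;(1,1))
    (2;(1,1))
    (2;(1,1))
    (2;(1,2))
    (2;(1,2))
    (2;(2,2))


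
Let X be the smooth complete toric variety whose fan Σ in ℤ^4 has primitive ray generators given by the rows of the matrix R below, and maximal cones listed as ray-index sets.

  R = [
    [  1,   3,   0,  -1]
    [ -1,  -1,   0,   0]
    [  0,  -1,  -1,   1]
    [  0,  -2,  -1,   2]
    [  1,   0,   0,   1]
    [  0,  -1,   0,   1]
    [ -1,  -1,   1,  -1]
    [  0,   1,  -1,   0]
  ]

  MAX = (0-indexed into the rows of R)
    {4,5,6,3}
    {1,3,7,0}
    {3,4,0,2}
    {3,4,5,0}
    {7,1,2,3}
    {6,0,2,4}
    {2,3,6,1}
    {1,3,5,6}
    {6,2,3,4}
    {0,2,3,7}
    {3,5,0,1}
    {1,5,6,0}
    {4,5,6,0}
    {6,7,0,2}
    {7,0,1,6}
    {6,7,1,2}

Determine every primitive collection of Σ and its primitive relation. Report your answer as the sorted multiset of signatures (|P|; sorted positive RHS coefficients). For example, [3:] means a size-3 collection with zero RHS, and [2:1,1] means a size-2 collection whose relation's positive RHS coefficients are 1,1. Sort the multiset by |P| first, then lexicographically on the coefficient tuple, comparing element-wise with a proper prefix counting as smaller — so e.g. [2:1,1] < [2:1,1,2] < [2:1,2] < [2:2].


Primitive collections (7):

  P={1,4}:  v_{1} + v_{4} = v_{5}  →  sig = [2:1]
  P={2,5}:  v_{2} + v_{5} = v_{3}  →  sig = [2:1]
  P={4,7}:  v_{4} + v_{7} = v_{0} + v_{3}  →  sig = [2:1,1]
  P={5,7}:  v_{5} + v_{7} = v_{0} + v_{1} + v_{3}  →  sig = [2:1,1,1]
  P={0,3,6}:  v_{0} + v_{3} + v_{6} = 0  →  sig = [3:]
  P={0,1,2}:  v_{0} + v_{1} + v_{2} = v_{7}  →  sig = [3:1]
  P={3,6,7}:  v_{3} + v_{6} + v_{7} = v_{1} + v_{2}  →  sig = [3:1,1]

Hence PRS(X_Σ) =
{ [2:1] ×2,  [2:1,1],  [2:1,1,1],  [3:],  [3:1],  [3:1,1] }


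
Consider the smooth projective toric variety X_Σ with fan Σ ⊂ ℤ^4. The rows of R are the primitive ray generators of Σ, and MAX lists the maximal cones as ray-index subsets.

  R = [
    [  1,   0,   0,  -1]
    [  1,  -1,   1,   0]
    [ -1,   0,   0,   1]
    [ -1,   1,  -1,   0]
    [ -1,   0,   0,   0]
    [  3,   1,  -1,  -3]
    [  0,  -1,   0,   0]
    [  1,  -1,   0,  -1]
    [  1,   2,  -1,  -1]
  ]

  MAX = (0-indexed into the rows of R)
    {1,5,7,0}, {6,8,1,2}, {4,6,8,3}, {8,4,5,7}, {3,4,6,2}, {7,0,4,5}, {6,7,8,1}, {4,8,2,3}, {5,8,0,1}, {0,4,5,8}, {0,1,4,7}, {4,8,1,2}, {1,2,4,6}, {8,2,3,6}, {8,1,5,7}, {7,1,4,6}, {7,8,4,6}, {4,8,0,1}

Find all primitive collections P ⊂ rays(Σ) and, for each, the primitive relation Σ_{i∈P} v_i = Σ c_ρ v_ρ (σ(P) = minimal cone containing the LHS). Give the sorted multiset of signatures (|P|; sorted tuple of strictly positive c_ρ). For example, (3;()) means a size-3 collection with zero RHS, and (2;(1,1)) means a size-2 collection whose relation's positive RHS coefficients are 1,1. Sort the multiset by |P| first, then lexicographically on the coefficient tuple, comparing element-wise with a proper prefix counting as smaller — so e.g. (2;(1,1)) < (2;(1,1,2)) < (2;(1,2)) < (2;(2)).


Δ(Σ) — 9 vertices, 14 min non-faces:

  P={0,2}:  v_{0} + v_{2} = 0  →  sig = (2;())
  P={1,3}:  v_{1} + v_{3} = 0  →  sig = (2;())
  P={0,6}:  v_{0} + v_{6} = v_{7}  →  sig = (2;(1))
  P={2,7}:  v_{2} + v_{7} = v_{6}  →  sig = (2;(1))
  P={2,5}:  v_{2} + v_{5} = v_{7} + v_{8}  →  sig = (2;(1,1))
  P={0,3}:  v_{0} + v_{3} = v_{4} + v_{6} + v_{8}  →  sig = (2;(1,1,1))
  P={3,5}:  v_{3} + v_{5} = v_{4} + v_{6} + v_{7} + 2·v_{8}  →  sig = (2;(1,1,1,2))
  P={3,7}:  v_{3} + v_{7} = v_{4} + 2·v_{6} + v_{8}  →  sig = (2;(1,1,2))
  P={5,6}:  v_{5} + v_{6} = 2·v_{7} + v_{8}  →  sig = (2;(1,2))
  P={0,7,8}:  v_{0} + v_{7} + v_{8} = v_{5}  →  sig = (3;(1))
  P={1,4,5}:  v_{1} + v_{4} + v_{5} = 3·v_{0}  →  sig = (3;(3))
  P={1,4,6,8}:  v_{1} + v_{4} + v_{6} + v_{8} = v_{0}  →  sig = (4;(1))
  P={2,4,6,8}:  v_{2} + v_{4} + v_{6} + v_{8} = v_{3}  →  sig = (4;(1))
  P={1,4,7,8}:  v_{1} + v_{4} + v_{7} + v_{8} = 2·v_{0}  →  sig = (4;(2))

so the primitive-relation signature multiset is
[(2;()), (2;()), (2;(1)), (2;(1)), (2;(1,1)), (2;(1,1,1)), (2;(1,1,1,2)), (2;(1,1,2)), (2;(1,2)), (3;(1)), (3;(3)), (4;(1)), (4;(1)), (4;(2))]


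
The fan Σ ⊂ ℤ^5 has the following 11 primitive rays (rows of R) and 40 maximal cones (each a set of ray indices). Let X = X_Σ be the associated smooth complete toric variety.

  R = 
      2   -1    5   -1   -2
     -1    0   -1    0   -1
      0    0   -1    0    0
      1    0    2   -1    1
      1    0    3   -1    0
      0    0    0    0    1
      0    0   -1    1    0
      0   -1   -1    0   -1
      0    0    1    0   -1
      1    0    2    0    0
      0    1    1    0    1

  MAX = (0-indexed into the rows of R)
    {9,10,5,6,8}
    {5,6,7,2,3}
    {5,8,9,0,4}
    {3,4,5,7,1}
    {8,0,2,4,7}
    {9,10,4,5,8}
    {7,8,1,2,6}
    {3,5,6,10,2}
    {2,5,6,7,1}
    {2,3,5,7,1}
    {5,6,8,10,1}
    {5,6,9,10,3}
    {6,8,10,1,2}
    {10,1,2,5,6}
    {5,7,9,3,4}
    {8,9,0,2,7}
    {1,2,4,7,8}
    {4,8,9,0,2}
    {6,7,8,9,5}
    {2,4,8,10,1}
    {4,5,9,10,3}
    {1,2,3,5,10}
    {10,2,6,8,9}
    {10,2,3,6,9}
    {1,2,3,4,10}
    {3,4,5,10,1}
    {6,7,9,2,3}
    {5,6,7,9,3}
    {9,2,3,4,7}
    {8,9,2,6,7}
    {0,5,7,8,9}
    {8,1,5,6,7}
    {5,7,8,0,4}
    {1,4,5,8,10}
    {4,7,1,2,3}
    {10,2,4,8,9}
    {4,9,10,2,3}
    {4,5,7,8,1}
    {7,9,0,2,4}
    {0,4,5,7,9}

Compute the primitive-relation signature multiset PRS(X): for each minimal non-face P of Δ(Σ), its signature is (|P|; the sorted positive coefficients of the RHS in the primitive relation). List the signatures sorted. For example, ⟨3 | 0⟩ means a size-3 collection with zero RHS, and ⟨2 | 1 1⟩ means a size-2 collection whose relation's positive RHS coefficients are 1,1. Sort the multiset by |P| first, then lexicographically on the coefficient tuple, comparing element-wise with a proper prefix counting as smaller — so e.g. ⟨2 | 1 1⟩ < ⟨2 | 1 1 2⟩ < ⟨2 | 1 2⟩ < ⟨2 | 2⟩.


Σ has 14 primitive collections:

  • {7,10}:  v_{7} + v_{10} = 0 — sig = ⟨2 | 0⟩
  • {1,9}:  v_{1} + v_{9} = v_{8} — sig = ⟨2 | 1⟩
  • {3,8}:  v_{3} + v_{8} = v_{4} — sig = ⟨2 | 1⟩
  • {4,6}:  v_{4} + v_{6} = v_{9} — sig = ⟨2 | 1⟩
  • {0,10}:  v_{0} + v_{10} = v_{4} + v_{8} + v_{9} — sig = ⟨2 | 1 1 1⟩
  • {0,1}:  v_{0} + v_{1} = v_{4} + v_{7} + 2·v_{8} — sig = ⟨2 | 1 1 2⟩
  • {0,3}:  v_{0} + v_{3} = 2·v_{4} + v_{7} + v_{9} — sig = ⟨2 | 1 1 2⟩
  • {0,6}:  v_{0} + v_{6} = v_{7} + v_{8} + 2·v_{9} — sig = ⟨2 | 1 1 2⟩
  • {1,3,6}:  v_{1} + v_{3} + v_{6} = 0 — sig = ⟨3 | 0⟩
  • {2,5,8}:  v_{2} + v_{5} + v_{8} = 0 — sig = ⟨3 | 0⟩
  • {2,4,5}:  v_{2} + v_{4} + v_{5} = v_{3} — sig = ⟨3 | 1⟩
  • {2,5,9}:  v_{2} + v_{5} + v_{9} = v_{3} + v_{6} — sig = ⟨3 | 1 1⟩
  • {0,2,5}:  v_{0} + v_{2} + v_{5} = v_{4} + v_{7} + v_{9} — sig = ⟨3 | 1 1 1⟩
  • {4,7,8,9}:  v_{4} + v_{7} + v_{8} + v_{9} = v_{0} — sig = ⟨4 | 1⟩

so the primitive-relation signature multiset is
{ ⟨2 | 0⟩,  ⟨2 | 1⟩ ×3,  ⟨2 | 1 1 1⟩,  ⟨2 | 1 1 2⟩ ×3,  ⟨3 | 0⟩ ×2,  ⟨3 | 1⟩,  ⟨3 | 1 1⟩,  ⟨3 | 1 1 1⟩,  ⟨4 | 1⟩ }


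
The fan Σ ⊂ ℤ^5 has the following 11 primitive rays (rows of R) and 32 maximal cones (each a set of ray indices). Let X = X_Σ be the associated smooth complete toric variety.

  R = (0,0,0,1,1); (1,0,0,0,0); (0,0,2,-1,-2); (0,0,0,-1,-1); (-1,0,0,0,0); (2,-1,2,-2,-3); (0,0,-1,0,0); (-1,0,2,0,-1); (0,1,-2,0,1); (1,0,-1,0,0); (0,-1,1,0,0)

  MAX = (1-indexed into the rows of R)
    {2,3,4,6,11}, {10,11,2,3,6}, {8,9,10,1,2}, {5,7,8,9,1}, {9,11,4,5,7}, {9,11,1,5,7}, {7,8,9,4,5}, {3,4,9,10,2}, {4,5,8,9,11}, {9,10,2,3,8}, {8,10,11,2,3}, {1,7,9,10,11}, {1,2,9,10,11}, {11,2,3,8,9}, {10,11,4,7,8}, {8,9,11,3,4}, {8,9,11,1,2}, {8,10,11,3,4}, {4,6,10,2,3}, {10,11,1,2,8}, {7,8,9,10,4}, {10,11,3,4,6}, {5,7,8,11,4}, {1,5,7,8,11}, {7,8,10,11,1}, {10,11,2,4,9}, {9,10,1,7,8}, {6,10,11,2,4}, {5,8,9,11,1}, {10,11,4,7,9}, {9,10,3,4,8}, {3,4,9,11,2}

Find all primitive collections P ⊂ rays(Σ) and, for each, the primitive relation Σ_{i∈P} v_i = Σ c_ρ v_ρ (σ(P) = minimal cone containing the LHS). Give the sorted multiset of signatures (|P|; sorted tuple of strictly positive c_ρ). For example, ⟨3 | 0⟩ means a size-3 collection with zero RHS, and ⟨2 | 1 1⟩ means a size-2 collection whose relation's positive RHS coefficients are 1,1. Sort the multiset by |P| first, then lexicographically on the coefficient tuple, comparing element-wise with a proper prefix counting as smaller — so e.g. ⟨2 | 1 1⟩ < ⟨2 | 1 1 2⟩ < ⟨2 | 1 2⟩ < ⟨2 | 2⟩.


17 collections generate NE(X_Σ); each relation:

  • {1,4}:  v_{1} + v_{4} = 0 — sig = ⟨2 | 0⟩
  • {2,5}:  v_{2} + v_{5} = 0 — sig = ⟨2 | 0⟩
  • {2,7}:  v_{2} + v_{7} = v_{10} — sig = ⟨2 | 1⟩
  • {5,10}:  v_{5} + v_{10} = v_{7} — sig = ⟨2 | 1⟩
  • {1,3}:  v_{1} + v_{3} = v_{2} + v_{8} — sig = ⟨2 | 1 1⟩
  • {3,5}:  v_{3} + v_{5} = v_{4} + v_{8} — sig = ⟨2 | 1 1⟩
  • {3,7}:  v_{3} + v_{7} = v_{4} + v_{8} + v_{10} — sig = ⟨2 | 1 1 1⟩
  • {1,6}:  v_{1} + v_{6} = v_{2} + v_{3} + v_{10} + v_{11} — sig = ⟨2 | 1 1 1 1⟩
  • {5,6}:  v_{5} + v_{6} = v_{3} + v_{4} + v_{10} + v_{11} — sig = ⟨2 | 1 1 1 1⟩
  • {6,7}:  v_{6} + v_{7} = v_{3} + v_{4} + 2·v_{10} + v_{11} — sig = ⟨2 | 1 1 1 2⟩
  • {6,8}:  v_{6} + v_{8} = 2·v_{3} + v_{10} + v_{11} — sig = ⟨2 | 1 1 2⟩
  • {6,9}:  v_{6} + v_{9} = 2·v_{2} + 2·v_{4} — sig = ⟨2 | 2 2⟩
  • {2,4,8}:  v_{2} + v_{4} + v_{8} = v_{3} — sig = ⟨3 | 1⟩
  • {8,9,10,11}:  v_{8} + v_{9} + v_{10} + v_{11} = 0 — sig = ⟨4 | 0⟩
  • {7,8,9,11}:  v_{7} + v_{8} + v_{9} + v_{11} = v_{5} — sig = ⟨4 | 1⟩
  • {3,9,10,11}:  v_{3} + v_{9} + v_{10} + v_{11} = v_{2} + v_{4} — sig = ⟨4 | 1 1⟩
  • {2,3,4,10,11}:  v_{2} + v_{3} + v_{4} + v_{10} + v_{11} = v_{6} — sig = ⟨5 | 1⟩

Hence PRS(X_Σ) =
{ ⟨2 | 0⟩ ×2,  ⟨2 | 1⟩ ×2,  ⟨2 | 1 1⟩ ×2,  ⟨2 | 1 1 1⟩,  ⟨2 | 1 1 1 1⟩ ×2,  ⟨2 | 1 1 1 2⟩,  ⟨2 | 1 1 2⟩,  ⟨2 | 2 2⟩,  ⟨3 | 1⟩,  ⟨4 | 0⟩,  ⟨4 | 1⟩,  ⟨4 | 1 1⟩,  ⟨5 | 1⟩ }


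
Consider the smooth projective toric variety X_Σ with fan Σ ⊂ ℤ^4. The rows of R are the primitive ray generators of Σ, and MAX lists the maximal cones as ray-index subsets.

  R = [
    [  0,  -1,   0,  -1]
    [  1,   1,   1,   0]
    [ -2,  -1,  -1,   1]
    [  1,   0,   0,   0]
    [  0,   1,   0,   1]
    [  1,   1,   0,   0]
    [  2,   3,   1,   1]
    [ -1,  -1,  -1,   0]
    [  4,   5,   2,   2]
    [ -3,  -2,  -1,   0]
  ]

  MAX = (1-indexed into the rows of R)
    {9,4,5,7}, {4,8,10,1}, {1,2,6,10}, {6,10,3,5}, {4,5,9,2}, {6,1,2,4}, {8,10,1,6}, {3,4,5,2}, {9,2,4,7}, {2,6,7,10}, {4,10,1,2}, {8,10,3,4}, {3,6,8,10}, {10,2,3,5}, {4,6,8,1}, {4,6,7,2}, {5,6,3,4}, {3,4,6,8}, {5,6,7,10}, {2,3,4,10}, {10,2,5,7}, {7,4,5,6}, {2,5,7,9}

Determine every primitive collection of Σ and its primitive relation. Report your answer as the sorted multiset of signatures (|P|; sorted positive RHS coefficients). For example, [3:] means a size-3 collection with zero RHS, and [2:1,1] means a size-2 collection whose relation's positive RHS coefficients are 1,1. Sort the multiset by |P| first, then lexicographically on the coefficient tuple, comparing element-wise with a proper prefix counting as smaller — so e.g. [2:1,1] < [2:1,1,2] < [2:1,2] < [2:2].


Primitive collections (18):

  • {1,5}:  v_{1} + v_{5} = 0  so sig = [2:]
  • {2,8}:  v_{2} + v_{8} = 0  so sig = [2:]
  • {1,3}:  v_{1} + v_{3} = v_{4} + v_{10}  so sig = [2:1,1]
  • {1,7}:  v_{1} + v_{7} = v_{2} + v_{6}  so sig = [2:1,1]
  • {5,8}:  v_{5} + v_{8} = v_{3} + v_{6}  so sig = [2:1,1]
  • {7,8}:  v_{7} + v_{8} = v_{5} + v_{6}  so sig = [2:1,1]
  • {1,9}:  v_{1} + v_{9} = v_{2} + v_{4} + v_{7}  so sig = [2:1,1,1]
  • {8,9}:  v_{8} + v_{9} = v_{4} + v_{5} + v_{7}  so sig = [2:1,1,1]
  • {3,9}:  v_{3} + v_{9} = v_{2} + v_{4} + 3·v_{5}  so sig = [2:1,1,3]
  • {6,9}:  v_{6} + v_{9} = v_{4} + 2·v_{7}  so sig = [2:1,2]
  • {9,10}:  v_{9} + v_{10} = v_{2} + 2·v_{5}  so sig = [2:1,2]
  • {3,7}:  v_{3} + v_{7} = 2·v_{5}  so sig = [2:2]
  • {2,3,6}:  v_{2} + v_{3} + v_{6} = v_{5}  so sig = [3:1]
  • {2,5,6}:  v_{2} + v_{5} + v_{6} = v_{7}  so sig = [3:1]
  • {4,5,10}:  v_{4} + v_{5} + v_{10} = v_{3}  so sig = [3:1]
  • {4,6,10}:  v_{4} + v_{6} + v_{10} = v_{8}  so sig = [3:1]
  • {4,7,10}:  v_{4} + v_{7} + v_{10} = v_{5}  so sig = [3:1]
  • {2,4,5,7}:  v_{2} + v_{4} + v_{5} + v_{7} = v_{9}  so sig = [4:1]

Hence PRS(X_Σ) =
{ [2:] ×2,  [2:1,1] ×4,  [2:1,1,1] ×2,  [2:1,1,3],  [2:1,2] ×2,  [2:2],  [3:1] ×5,  [4:1] }


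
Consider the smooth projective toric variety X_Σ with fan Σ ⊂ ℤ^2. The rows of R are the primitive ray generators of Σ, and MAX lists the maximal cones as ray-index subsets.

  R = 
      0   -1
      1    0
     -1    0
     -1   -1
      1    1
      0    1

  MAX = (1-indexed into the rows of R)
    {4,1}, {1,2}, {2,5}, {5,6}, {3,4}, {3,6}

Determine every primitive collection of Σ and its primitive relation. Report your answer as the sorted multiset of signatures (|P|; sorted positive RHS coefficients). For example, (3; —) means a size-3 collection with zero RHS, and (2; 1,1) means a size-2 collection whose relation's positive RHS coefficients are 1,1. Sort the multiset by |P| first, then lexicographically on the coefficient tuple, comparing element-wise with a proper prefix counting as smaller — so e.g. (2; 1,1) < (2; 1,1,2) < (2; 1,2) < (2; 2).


Minimal non-faces — 9 found among 6 rays, 6 max cones:

  P = {1,6}:  v_{1} + v_{6} = 0 ; sig = (2; —)
  P = {2,3}:  v_{2} + v_{3} = 0 ; sig = (2; —)
  P = {4,5}:  v_{4} + v_{5} = 0 ; sig = (2; —)
  P = {1,3}:  v_{1} + v_{3} = v_{4} ; sig = (2; 1)
  P = {1,5}:  v_{1} + v_{5} = v_{2} ; sig = (2; 1)
  P = {2,4}:  v_{2} + v_{4} = v_{1} ; sig = (2; 1)
  P = {2,6}:  v_{2} + v_{6} = v_{5} ; sig = (2; 1)
  P = {3,5}:  v_{3} + v_{5} = v_{6} ; sig = (2; 1)
  P = {4,6}:  v_{4} + v_{6} = v_{3} ; sig = (2; 1)

Sorted signature multiset PRS(X):
{ (2; —) ×3,  (2; 1) ×6 }


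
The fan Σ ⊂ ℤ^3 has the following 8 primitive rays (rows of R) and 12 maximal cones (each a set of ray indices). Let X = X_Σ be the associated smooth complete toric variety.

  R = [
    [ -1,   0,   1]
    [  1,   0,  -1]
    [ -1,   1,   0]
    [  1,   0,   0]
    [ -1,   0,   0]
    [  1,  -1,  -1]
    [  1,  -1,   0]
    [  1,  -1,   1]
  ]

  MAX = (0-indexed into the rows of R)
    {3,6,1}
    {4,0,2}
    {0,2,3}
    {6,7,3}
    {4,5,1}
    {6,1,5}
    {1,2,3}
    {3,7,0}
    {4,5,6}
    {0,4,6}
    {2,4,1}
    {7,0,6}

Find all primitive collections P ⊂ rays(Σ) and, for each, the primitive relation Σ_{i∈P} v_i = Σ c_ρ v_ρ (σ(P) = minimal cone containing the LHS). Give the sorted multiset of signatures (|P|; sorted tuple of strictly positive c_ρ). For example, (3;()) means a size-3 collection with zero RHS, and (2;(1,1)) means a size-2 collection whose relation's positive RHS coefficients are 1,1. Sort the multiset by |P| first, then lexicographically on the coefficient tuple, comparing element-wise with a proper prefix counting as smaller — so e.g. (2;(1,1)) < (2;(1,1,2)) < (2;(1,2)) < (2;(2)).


12 collections generate NE(X_Σ); each relation:

  • {0,1}:  v_{0} + v_{1} = 0  →  sig = (2;())
  • {2,6}:  v_{2} + v_{6} = 0  →  sig = (2;())
  • {3,4}:  v_{3} + v_{4} = 0  →  sig = (2;())
  • {0,5}:  v_{0} + v_{5} = v_{4} + v_{6}  →  sig = (2;(1,1))
  • {1,7}:  v_{1} + v_{7} = v_{3} + v_{6}  →  sig = (2;(1,1))
  • {2,5}:  v_{2} + v_{5} = v_{1} + v_{4}  →  sig = (2;(1,1))
  • {2,7}:  v_{2} + v_{7} = v_{0} + v_{3}  →  sig = (2;(1,1))
  • {3,5}:  v_{3} + v_{5} = v_{1} + v_{6}  →  sig = (2;(1,1))
  • {4,7}:  v_{4} + v_{7} = v_{0} + v_{6}  →  sig = (2;(1,1))
  • {5,7}:  v_{5} + v_{7} = 2·v_{6}  →  sig = (2;(2))
  • {0,3,6}:  v_{0} + v_{3} + v_{6} = v_{7}  →  sig = (3;(1))
  • {1,4,6}:  v_{1} + v_{4} + v_{6} = v_{5}  →  sig = (3;(1))

so the primitive-relation signature multiset is
[(2;()), (2;()), (2;()), (2;(1,1)), (2;(1,1)), (2;(1,1)), (2;(1,1)), (2;(1,1)), (2;(1,1)), (2;(2)), (3;(1)), (3;(1))]


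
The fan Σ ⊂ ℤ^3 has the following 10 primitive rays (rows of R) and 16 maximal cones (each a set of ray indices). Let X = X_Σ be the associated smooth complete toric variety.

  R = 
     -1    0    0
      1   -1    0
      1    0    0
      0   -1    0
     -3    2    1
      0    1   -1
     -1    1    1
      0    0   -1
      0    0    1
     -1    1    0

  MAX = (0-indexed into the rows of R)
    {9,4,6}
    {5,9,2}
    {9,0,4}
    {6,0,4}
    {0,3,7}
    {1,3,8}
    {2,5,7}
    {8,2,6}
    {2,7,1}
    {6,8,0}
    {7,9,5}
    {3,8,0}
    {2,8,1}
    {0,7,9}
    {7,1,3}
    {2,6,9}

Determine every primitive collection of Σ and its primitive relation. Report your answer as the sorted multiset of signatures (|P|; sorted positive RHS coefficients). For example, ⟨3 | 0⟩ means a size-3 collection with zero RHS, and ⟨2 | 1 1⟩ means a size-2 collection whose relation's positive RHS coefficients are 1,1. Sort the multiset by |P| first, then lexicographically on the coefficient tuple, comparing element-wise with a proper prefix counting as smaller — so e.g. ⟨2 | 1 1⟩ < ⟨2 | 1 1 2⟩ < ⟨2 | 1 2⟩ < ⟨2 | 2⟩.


23 collections generate NE(X_Σ); each relation:

  P = {0,2}:  v_{0} + v_{2} = 0  so sig = ⟨2 | 0⟩
  P = {1,9}:  v_{1} + v_{9} = 0  so sig = ⟨2 | 0⟩
  P = {7,8}:  v_{7} + v_{8} = 0  so sig = ⟨2 | 0⟩
  P = {0,1}:  v_{0} + v_{1} = v_{3}  so sig = ⟨2 | 1⟩
  P = {1,6}:  v_{1} + v_{6} = v_{8}  so sig = ⟨2 | 1⟩
  P = {2,3}:  v_{2} + v_{3} = v_{1}  so sig = ⟨2 | 1⟩
  P = {3,5}:  v_{3} + v_{5} = v_{7}  so sig = ⟨2 | 1⟩
  P = {3,9}:  v_{3} + v_{9} = v_{0}  so sig = ⟨2 | 1⟩
  P = {6,7}:  v_{6} + v_{7} = v_{9}  so sig = ⟨2 | 1⟩
  P = {8,9}:  v_{8} + v_{9} = v_{6}  so sig = ⟨2 | 1⟩
  P = {0,5}:  v_{0} + v_{5} = v_{7} + v_{9}  so sig = ⟨2 | 1 1⟩
  P = {1,4}:  v_{1} + v_{4} = v_{0} + v_{6}  so sig = ⟨2 | 1 1⟩
  P = {1,5}:  v_{1} + v_{5} = v_{2} + v_{7}  so sig = ⟨2 | 1 1⟩
  P = {2,4}:  v_{2} + v_{4} = v_{6} + v_{9}  so sig = ⟨2 | 1 1⟩
  P = {3,6}:  v_{3} + v_{6} = v_{0} + v_{8}  so sig = ⟨2 | 1 1⟩
  P = {5,8}:  v_{5} + v_{8} = v_{2} + v_{9}  so sig = ⟨2 | 1 1⟩
  P = {3,4}:  v_{3} + v_{4} = 2·v_{0} + v_{6}  so sig = ⟨2 | 1 2⟩
  P = {4,7}:  v_{4} + v_{7} = v_{0} + 2·v_{9}  so sig = ⟨2 | 1 2⟩
  P = {4,8}:  v_{4} + v_{8} = v_{0} + 2·v_{6}  so sig = ⟨2 | 1 2⟩
  P = {5,6}:  v_{5} + v_{6} = v_{2} + 2·v_{9}  so sig = ⟨2 | 1 2⟩
  P = {4,5}:  v_{4} + v_{5} = 3·v_{9}  so sig = ⟨2 | 3⟩
  P = {0,6,9}:  v_{0} + v_{6} + v_{9} = v_{4}  so sig = ⟨3 | 1⟩
  P = {2,7,9}:  v_{2} + v_{7} + v_{9} = v_{5}  so sig = ⟨3 | 1⟩

Sorted signature multiset PRS(X):
{ ⟨2 | 0⟩ ×3,  ⟨2 | 1⟩ ×7,  ⟨2 | 1 1⟩ ×6,  ⟨2 | 1 2⟩ ×4,  ⟨2 | 3⟩,  ⟨3 | 1⟩ ×2 }


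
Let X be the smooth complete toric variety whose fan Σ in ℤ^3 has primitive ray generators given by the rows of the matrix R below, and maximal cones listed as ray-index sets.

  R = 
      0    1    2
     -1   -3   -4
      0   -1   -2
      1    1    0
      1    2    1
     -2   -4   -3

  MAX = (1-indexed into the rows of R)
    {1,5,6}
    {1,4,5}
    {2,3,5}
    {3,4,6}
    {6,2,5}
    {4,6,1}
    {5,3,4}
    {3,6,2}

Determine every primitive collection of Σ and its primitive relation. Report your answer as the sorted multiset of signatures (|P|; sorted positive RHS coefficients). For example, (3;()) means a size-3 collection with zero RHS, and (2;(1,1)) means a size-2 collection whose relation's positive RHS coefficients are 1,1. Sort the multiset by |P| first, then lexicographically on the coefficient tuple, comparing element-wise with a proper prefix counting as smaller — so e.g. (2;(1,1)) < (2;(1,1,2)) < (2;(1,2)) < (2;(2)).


Primitive collections (5):

  P={1,3}:  v_{1} + v_{3} = 0  ⇒ sig = (2;())
  P={1,2}:  v_{1} + v_{2} = v_{5} + v_{6}  ⇒ sig = (2;(1,1))
  P={2,4}:  v_{2} + v_{4} = 2·v_{3}  ⇒ sig = (2;(2))
  P={3,5,6}:  v_{3} + v_{5} + v_{6} = v_{2}  ⇒ sig = (3;(1))
  P={4,5,6}:  v_{4} + v_{5} + v_{6} = v_{3}  ⇒ sig = (3;(1))

Signatures (|P|; sorted positive RHS coefficients), sorted:
    |P|=2: 3 collections, coeffs (), (1,1), (2)
    |P|=3: 2 collections, coeffs (1), (1)


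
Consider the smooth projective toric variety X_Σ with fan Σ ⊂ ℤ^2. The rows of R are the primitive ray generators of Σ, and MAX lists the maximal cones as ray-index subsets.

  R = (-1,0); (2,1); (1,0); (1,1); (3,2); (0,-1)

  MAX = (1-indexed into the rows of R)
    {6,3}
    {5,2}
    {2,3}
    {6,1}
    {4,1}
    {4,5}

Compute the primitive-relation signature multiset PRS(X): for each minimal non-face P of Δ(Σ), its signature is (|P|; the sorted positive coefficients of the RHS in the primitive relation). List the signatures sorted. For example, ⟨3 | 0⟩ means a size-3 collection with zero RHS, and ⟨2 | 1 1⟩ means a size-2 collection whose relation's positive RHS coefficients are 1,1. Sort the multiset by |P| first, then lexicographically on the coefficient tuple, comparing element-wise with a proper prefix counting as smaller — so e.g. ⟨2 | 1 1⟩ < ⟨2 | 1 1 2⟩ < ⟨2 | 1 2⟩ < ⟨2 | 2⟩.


9 minimal non-faces of Δ(Σ) (on 6 rays):

  P={1,3}:  v_{1} + v_{3} = 0 ; sig = ⟨2 | 0⟩
  P={1,2}:  v_{1} + v_{2} = v_{4} ; sig = ⟨2 | 1⟩
  P={2,4}:  v_{2} + v_{4} = v_{5} ; sig = ⟨2 | 1⟩
  P={3,4}:  v_{3} + v_{4} = v_{2} ; sig = ⟨2 | 1⟩
  P={4,6}:  v_{4} + v_{6} = v_{3} ; sig = ⟨2 | 1⟩
  P={5,6}:  v_{5} + v_{6} = v_{2} + v_{3} ; sig = ⟨2 | 1 1⟩
  P={1,5}:  v_{1} + v_{5} = 2·v_{4} ; sig = ⟨2 | 2⟩
  P={2,6}:  v_{2} + v_{6} = 2·v_{3} ; sig = ⟨2 | 2⟩
  P={3,5}:  v_{3} + v_{5} = 2·v_{2} ; sig = ⟨2 | 2⟩

Signatures (|P|; sorted positive RHS coefficients), sorted:
    |P|=2: 9 collections, coeffs (), (1), (1), (1), (1), (1,1), (2), (2), (2)


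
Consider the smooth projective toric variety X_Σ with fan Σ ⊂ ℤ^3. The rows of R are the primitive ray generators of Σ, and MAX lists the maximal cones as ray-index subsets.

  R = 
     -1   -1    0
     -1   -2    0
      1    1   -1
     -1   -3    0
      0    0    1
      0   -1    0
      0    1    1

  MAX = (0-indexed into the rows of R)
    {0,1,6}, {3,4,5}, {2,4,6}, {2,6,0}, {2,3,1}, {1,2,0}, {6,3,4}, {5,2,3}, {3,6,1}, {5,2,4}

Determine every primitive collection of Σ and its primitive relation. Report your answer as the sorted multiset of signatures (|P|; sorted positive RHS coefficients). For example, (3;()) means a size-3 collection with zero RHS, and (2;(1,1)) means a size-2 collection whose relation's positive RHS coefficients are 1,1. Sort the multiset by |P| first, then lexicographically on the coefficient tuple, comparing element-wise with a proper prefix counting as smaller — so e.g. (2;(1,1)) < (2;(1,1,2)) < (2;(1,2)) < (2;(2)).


9 minimal non-faces of Δ(Σ) (on 7 rays):

  P={0,5}:  v_{0} + v_{5} = v_{1}  →  sig = (2;(1))
  P={1,5}:  v_{1} + v_{5} = v_{3}  →  sig = (2;(1))
  P={5,6}:  v_{5} + v_{6} = v_{4}  →  sig = (2;(1))
  P={0,4}:  v_{0} + v_{4} = v_{1} + v_{6}  →  sig = (2;(1,1))
  P={1,4}:  v_{1} + v_{4} = v_{3} + v_{6}  →  sig = (2;(1,1))
  P={0,3}:  v_{0} + v_{3} = 2·v_{1}  →  sig = (2;(2))
  P={1,2,6}:  v_{1} + v_{2} + v_{6} = 0  →  sig = (3;())
  P={2,3,6}:  v_{2} + v_{3} + v_{6} = v_{5}  →  sig = (3;(1))
  P={2,3,4}:  v_{2} + v_{3} + v_{4} = 2·v_{5}  →  sig = (3;(2))

so the primitive-relation signature multiset is
    (2;(1))
    (2;(1))
    (2;(1))
    (2;(1,1))
    (2;(1,1))
    (2;(2))
    (3;())
    (3;(1))
    (3;(2))


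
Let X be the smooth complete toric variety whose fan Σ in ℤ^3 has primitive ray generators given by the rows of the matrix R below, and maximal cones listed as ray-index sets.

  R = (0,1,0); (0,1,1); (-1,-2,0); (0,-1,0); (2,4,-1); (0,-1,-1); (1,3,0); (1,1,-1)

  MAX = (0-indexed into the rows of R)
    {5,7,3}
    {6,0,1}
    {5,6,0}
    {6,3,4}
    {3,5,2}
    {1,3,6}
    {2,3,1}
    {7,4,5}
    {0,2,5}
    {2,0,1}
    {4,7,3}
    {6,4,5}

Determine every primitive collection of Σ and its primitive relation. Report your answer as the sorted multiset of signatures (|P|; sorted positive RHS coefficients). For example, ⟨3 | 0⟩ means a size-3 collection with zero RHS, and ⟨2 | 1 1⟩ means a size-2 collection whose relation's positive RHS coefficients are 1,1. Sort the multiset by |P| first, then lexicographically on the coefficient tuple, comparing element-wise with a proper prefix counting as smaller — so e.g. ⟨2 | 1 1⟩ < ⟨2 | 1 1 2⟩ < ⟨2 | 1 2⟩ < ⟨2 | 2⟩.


12 minimal non-faces of Δ(Σ) (on 8 rays):

  {0,3}:  v_{0} + v_{3} = 0  →  sig = ⟨2 | 0⟩
  {1,5}:  v_{1} + v_{5} = 0  →  sig = ⟨2 | 0⟩
  {2,6}:  v_{2} + v_{6} = v_{0}  →  sig = ⟨2 | 1⟩
  {2,7}:  v_{2} + v_{7} = v_{5}  →  sig = ⟨2 | 1⟩
  {6,7}:  v_{6} + v_{7} = v_{4}  →  sig = ⟨2 | 1⟩
  {0,7}:  v_{0} + v_{7} = v_{5} + v_{6}  →  sig = ⟨2 | 1 1⟩
  {1,7}:  v_{1} + v_{7} = v_{3} + v_{6}  →  sig = ⟨2 | 1 1⟩
  {2,4}:  v_{2} + v_{4} = v_{5} + v_{6}  →  sig = ⟨2 | 1 1⟩
  {0,4}:  v_{0} + v_{4} = v_{5} + 2·v_{6}  →  sig = ⟨2 | 1 2⟩
  {1,4}:  v_{1} + v_{4} = v_{3} + 2·v_{6}  →  sig = ⟨2 | 1 2⟩
  {3,5,6}:  v_{3} + v_{5} + v_{6} = v_{7}  →  sig = ⟨3 | 1⟩
  {3,4,5}:  v_{3} + v_{4} + v_{5} = 2·v_{7}  →  sig = ⟨3 | 2⟩

so the primitive-relation signature multiset is
{ ⟨2 | 0⟩ ×2,  ⟨2 | 1⟩ ×3,  ⟨2 | 1 1⟩ ×3,  ⟨2 | 1 2⟩ ×2,  ⟨3 | 1⟩,  ⟨3 | 2⟩ }


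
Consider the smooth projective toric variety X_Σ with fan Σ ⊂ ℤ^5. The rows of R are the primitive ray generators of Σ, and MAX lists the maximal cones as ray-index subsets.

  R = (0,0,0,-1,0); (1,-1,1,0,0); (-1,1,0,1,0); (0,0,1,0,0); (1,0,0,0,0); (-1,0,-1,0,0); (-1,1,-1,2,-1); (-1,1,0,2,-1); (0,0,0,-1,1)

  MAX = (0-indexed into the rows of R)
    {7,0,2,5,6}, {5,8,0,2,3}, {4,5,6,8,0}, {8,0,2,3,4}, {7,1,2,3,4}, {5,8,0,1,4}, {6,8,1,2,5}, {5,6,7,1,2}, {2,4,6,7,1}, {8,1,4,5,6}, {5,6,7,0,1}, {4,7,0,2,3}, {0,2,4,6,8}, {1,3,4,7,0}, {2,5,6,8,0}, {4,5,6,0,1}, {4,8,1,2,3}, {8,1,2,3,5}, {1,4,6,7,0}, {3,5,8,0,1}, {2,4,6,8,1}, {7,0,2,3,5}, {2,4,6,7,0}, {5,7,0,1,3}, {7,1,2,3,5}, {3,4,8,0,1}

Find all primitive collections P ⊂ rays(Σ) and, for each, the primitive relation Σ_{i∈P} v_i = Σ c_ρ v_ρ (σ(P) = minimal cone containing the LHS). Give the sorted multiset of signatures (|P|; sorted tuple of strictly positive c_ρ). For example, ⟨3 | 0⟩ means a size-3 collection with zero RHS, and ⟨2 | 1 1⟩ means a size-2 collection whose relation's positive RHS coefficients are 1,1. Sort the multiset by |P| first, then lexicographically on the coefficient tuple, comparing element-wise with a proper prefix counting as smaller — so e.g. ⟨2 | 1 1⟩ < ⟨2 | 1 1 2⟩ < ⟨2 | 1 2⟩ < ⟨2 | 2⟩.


7 collections generate NE(X_Σ); each relation:

  P = {3,6}:  v_{3} + v_{6} = v_{7}  ⟹  sig = ⟨2 | 1⟩
  P = {7,8}:  v_{7} + v_{8} = v_{2}  ⟹  sig = ⟨2 | 1⟩
  P = {3,4,5}:  v_{3} + v_{4} + v_{5} = 0  ⟹  sig = ⟨3 | 0⟩
  P = {0,1,2}:  v_{0} + v_{1} + v_{2} = v_{3}  ⟹  sig = ⟨3 | 1⟩
  P = {4,5,7}:  v_{4} + v_{5} + v_{7} = v_{6}  ⟹  sig = ⟨3 | 1⟩
  P = {2,4,5}:  v_{2} + v_{4} + v_{5} = v_{6} + v_{8}  ⟹  sig = ⟨3 | 1 1⟩
  P = {0,1,6,8}:  v_{0} + v_{1} + v_{6} + v_{8} = 0  ⟹  sig = ⟨4 | 0⟩

Hence PRS(X_Σ) =
[⟨2 | 1⟩, ⟨2 | 1⟩, ⟨3 | 0⟩, ⟨3 | 1⟩, ⟨3 | 1⟩, ⟨3 | 1 1⟩, ⟨4 | 0⟩]


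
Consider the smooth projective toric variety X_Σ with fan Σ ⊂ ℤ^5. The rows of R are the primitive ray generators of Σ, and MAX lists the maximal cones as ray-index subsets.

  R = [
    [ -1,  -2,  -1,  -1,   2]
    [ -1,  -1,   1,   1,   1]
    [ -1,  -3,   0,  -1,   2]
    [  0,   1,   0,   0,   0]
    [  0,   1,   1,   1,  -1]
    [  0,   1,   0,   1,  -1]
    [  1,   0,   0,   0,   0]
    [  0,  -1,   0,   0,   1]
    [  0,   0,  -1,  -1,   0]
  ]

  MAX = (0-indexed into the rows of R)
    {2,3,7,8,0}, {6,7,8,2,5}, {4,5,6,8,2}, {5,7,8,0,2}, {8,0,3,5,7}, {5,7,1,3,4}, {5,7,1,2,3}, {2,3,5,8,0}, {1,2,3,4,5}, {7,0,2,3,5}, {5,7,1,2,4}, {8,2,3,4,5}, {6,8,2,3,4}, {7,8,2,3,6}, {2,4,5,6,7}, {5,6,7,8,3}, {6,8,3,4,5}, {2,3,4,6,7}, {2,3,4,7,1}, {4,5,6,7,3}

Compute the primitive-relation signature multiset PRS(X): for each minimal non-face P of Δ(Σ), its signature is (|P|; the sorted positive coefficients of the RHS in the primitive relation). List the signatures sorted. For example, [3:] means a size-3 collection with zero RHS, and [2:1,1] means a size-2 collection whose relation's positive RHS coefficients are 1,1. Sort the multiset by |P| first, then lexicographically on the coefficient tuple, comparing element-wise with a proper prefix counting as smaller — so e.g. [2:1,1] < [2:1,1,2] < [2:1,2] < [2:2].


9 collections generate NE(X_Σ); each relation:

  P = {0,4}:  v_{0} + v_{4} = v_{2} + v_{3} + v_{5}  so sig = [2:1,1,1]
  P = {1,8}:  v_{1} + v_{8} = v_{2} + v_{3} + v_{5}  so sig = [2:1,1,1]
  P = {0,6}:  v_{0} + v_{6} = 2·v_{7} + v_{8}  so sig = [2:1,2]
  P = {1,6}:  v_{1} + v_{6} = v_{4} + 2·v_{7}  so sig = [2:1,2]
  P = {0,1}:  v_{0} + v_{1} = 2·v_{2} + 2·v_{3} + 2·v_{5} + v_{7}  so sig = [2:1,2,2,2]
  P = {4,7,8}:  v_{4} + v_{7} + v_{8} = 0  so sig = [3:]
  P = {2,3,5,6}:  v_{2} + v_{3} + v_{5} + v_{6} = v_{7}  so sig = [4:1]
  P = {2,3,4,5,7}:  v_{2} + v_{3} + v_{4} + v_{5} + v_{7} = v_{1}  so sig = [5:1]
  P = {2,3,5,7,8}:  v_{2} + v_{3} + v_{5} + v_{7} + v_{8} = v_{0}  so sig = [5:1]

so the primitive-relation signature multiset is
    [2:1,1,1]
    [2:1,1,1]
    [2:1,2]
    [2:1,2]
    [2:1,2,2,2]
    [3:]
    [4:1]
    [5:1]
    [5:1]
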